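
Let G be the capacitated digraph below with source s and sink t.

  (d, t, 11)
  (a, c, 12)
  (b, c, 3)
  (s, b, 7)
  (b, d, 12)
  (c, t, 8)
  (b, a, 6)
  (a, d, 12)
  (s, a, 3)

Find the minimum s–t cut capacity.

Augment s→a→c→t: bottleneck 3, flow now 3.
Augment s→b→c→t: bottleneck 3, flow now 6.
Augment s→b→d→t: bottleneck 4, flow now 10.
No augmenting path remains; maximum flow = 10.
By max-flow min-cut, the minimum cut capacity equals the max flow.
In the residual graph, reachable from s: {s}.
Min-cut edges: s→a (3), s→b (7); capacity 3 + 7 = 10.

10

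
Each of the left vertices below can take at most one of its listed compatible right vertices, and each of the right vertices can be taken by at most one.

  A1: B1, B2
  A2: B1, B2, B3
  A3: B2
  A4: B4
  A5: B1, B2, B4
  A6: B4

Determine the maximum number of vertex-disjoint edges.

Unit-capacity flow: source→left, listed edges, right→sink; max matching = max flow.
Augmenting path A1→B1 (+1); matched 1.
Augmenting path A2→B2 (+1); matched 2.
Augmenting path A4→B4 (+1); matched 3.
Augmenting path A3→B2→A2→B3 (+1); matched 4.
No augmenting path remains; maximum matching = 4.
König certificate: {A2, B1, B2, B4} is a vertex cover of size 4 (every listed pair touches it), so no matching can be larger.

4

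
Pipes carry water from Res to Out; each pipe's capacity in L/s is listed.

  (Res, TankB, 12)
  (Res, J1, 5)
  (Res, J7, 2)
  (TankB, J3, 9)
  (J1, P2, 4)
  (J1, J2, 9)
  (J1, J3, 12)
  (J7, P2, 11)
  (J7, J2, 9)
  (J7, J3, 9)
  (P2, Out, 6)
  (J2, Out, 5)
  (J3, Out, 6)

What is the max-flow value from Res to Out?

13

Augment Res→TankB→J3→Out: bottleneck 6, flow now 6.
Augment Res→J1→P2→Out: bottleneck 4, flow now 10.
Augment Res→J1→J2→Out: bottleneck 1, flow now 11.
Augment Res→J7→P2→Out: bottleneck 2, flow now 13.
No augmenting path remains; maximum flow = 13.
In the residual graph, reachable from Res: {Res, TankB, J3}.
Min-cut edges: Res→J1 (5), Res→J7 (2), J3→Out (6); capacity 5 + 2 + 6 = 13.
This cut is saturated, so no flow can exceed 13.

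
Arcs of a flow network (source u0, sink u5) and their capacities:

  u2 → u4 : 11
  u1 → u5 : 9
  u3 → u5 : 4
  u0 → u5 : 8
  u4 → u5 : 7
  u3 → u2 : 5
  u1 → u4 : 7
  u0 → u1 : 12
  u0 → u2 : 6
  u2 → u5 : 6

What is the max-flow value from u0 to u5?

Augment u0→u5: bottleneck 8, flow now 8.
Augment u0→u1→u5: bottleneck 9, flow now 17.
Augment u0→u2→u5: bottleneck 6, flow now 23.
Augment u0→u1→u4→u5: bottleneck 3, flow now 26.
No augmenting path remains; maximum flow = 26.
In the residual graph, reachable from u0: {u0}.
Min-cut edges: u0→u1 (12), u0→u2 (6), u0→u5 (8); capacity 12 + 6 + 8 = 26.
This cut is saturated, so no flow can exceed 26.

26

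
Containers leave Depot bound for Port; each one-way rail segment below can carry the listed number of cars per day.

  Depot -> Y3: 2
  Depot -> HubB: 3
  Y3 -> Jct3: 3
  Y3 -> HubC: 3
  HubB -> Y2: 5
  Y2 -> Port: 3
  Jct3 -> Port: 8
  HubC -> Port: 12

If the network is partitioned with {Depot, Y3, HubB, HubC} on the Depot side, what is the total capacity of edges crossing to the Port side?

20

Edges leaving {Depot, Y3, HubB, HubC}: Y3→Jct3 (3), HubB→Y2 (5), HubC→Port (12).
Cut capacity = 3 + 5 + 12 = 20.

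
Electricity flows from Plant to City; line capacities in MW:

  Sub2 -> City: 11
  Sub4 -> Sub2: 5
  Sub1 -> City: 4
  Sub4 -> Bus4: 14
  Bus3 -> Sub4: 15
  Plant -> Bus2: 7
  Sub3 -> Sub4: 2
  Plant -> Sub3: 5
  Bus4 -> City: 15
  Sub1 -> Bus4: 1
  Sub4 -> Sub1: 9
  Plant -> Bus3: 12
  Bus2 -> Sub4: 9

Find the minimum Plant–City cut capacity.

21

Augment Plant→Bus3→Sub4→Sub1→City: bottleneck 4, flow now 4.
Augment Plant→Bus3→Sub4→Sub2→City: bottleneck 5, flow now 9.
Augment Plant→Bus3→Sub4→Bus4→City: bottleneck 3, flow now 12.
Augment Plant→Bus2→Sub4→Bus4→City: bottleneck 7, flow now 19.
Augment Plant→Sub3→Sub4→Bus4→City: bottleneck 2, flow now 21.
No augmenting path remains; maximum flow = 21.
By max-flow min-cut, the minimum cut capacity equals the max flow.
In the residual graph, reachable from Plant: {Plant, Sub3}.
Min-cut edges: Plant→Bus3 (12), Plant→Bus2 (7), Sub3→Sub4 (2); capacity 12 + 7 + 2 = 21.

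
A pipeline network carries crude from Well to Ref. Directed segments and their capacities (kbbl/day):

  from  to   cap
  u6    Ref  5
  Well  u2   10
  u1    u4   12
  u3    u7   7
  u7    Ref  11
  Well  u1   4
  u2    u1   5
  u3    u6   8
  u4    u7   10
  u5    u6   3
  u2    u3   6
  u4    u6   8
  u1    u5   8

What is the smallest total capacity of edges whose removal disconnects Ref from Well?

Augment Well→u1→u4→u6→Ref: bottleneck 4, flow now 4.
Augment Well→u2→u3→u6→Ref: bottleneck 1, flow now 5.
Augment Well→u2→u3→u7→Ref: bottleneck 5, flow now 10.
Augment Well→u2→u1→u4→u7→Ref: bottleneck 4, flow now 14.
No augmenting path remains; maximum flow = 14.
By max-flow min-cut, the minimum cut capacity equals the max flow.
In the residual graph, reachable from Well: {Well}.
Min-cut edges: Well→u1 (4), Well→u2 (10); capacity 4 + 10 = 14.

14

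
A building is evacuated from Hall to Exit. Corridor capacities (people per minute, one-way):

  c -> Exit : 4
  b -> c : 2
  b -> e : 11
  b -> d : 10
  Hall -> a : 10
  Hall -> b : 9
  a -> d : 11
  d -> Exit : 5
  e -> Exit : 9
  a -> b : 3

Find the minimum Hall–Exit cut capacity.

Augment Hall→a→d→Exit: bottleneck 5, flow now 5.
Augment Hall→b→c→Exit: bottleneck 2, flow now 7.
Augment Hall→b→e→Exit: bottleneck 7, flow now 14.
Augment Hall→a→b→e→Exit: bottleneck 2, flow now 16.
No augmenting path remains; maximum flow = 16.
By max-flow min-cut, the minimum cut capacity equals the max flow.
In the residual graph, reachable from Hall: {Hall, a, b, d, e}.
Min-cut edges: b→c (2), d→Exit (5), e→Exit (9); capacity 2 + 5 + 9 = 16.

16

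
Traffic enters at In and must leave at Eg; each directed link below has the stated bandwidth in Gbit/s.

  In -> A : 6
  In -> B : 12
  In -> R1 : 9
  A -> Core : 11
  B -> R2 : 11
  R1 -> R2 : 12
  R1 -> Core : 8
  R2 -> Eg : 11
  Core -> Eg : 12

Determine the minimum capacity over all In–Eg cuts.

Augment In→A→Core→Eg: bottleneck 6, flow now 6.
Augment In→B→R2→Eg: bottleneck 11, flow now 17.
Augment In→R1→Core→Eg: bottleneck 6, flow now 23.
No augmenting path remains; maximum flow = 23.
By max-flow min-cut, the minimum cut capacity equals the max flow.
In the residual graph, reachable from In: {In, A, B, R1, R2, Core}.
Min-cut edges: R2→Eg (11), Core→Eg (12); capacity 11 + 12 = 23.

23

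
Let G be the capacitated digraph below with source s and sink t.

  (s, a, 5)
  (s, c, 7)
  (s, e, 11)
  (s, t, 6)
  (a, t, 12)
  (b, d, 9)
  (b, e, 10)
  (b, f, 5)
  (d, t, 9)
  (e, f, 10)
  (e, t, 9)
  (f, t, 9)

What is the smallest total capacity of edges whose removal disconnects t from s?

Augment s→t: bottleneck 6, flow now 6.
Augment s→a→t: bottleneck 5, flow now 11.
Augment s→e→t: bottleneck 9, flow now 20.
Augment s→e→f→t: bottleneck 2, flow now 22.
No augmenting path remains; maximum flow = 22.
By max-flow min-cut, the minimum cut capacity equals the max flow.
In the residual graph, reachable from s: {s, c}.
Min-cut edges: s→a (5), s→e (11), s→t (6); capacity 5 + 11 + 6 = 22.

22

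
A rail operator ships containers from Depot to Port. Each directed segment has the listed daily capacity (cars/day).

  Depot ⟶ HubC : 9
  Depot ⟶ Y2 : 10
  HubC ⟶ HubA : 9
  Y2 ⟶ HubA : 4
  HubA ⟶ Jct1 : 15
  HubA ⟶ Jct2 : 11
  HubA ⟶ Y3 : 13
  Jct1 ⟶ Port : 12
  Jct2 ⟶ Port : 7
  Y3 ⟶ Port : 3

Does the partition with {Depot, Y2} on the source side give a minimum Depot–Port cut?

Given cut capacity: 9 + 4 = 13.
Augment Depot→HubC→HubA→Jct1→Port: bottleneck 9, flow now 9.
Augment Depot→Y2→HubA→Jct1→Port: bottleneck 3, flow now 12.
Augment Depot→Y2→HubA→Jct2→Port: bottleneck 1, flow now 13.
No augmenting path remains; maximum flow = 13.
Cut capacity 13 equals the max flow, so it is a minimum cut.

Yes — it is a minimum cut (capacity 13).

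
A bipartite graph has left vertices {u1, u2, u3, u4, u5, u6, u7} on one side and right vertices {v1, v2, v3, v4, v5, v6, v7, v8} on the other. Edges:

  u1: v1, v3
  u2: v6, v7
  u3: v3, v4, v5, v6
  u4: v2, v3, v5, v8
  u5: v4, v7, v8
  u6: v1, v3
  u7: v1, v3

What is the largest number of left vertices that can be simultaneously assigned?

Unit-capacity flow: source→left, listed edges, right→sink; max matching = max flow.
Augmenting path u1→v1 (+1); matched 1.
Augmenting path u2→v6 (+1); matched 2.
Augmenting path u3→v3 (+1); matched 3.
Augmenting path u4→v2 (+1); matched 4.
Augmenting path u5→v4 (+1); matched 5.
Augmenting path u6→v3→u3→v5 (+1); matched 6.
No augmenting path remains; maximum matching = 6.
König certificate: {u2, u3, u4, u5, v1, v3} is a vertex cover of size 6 (every listed pair touches it), so no matching can be larger.

6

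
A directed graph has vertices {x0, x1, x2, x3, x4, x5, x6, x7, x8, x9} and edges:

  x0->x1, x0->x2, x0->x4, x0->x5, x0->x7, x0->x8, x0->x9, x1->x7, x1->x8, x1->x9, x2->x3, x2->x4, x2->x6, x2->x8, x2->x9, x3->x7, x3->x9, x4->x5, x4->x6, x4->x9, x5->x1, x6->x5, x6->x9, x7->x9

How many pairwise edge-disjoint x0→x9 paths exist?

5

Assign every edge capacity 1; by Menger, the answer equals the max flow.
Path x0→x9 (+1); total 1.
Path x0→x1→x9 (+1); total 2.
Path x0→x2→x9 (+1); total 3.
Path x0→x4→x9 (+1); total 4.
Path x0→x7→x9 (+1); total 5.
No residual x0→x9 path; max flow = 5.
Certifying cut of size 5: {x0→x2, x0→x4, x0→x9, x1→x9, x7→x9}.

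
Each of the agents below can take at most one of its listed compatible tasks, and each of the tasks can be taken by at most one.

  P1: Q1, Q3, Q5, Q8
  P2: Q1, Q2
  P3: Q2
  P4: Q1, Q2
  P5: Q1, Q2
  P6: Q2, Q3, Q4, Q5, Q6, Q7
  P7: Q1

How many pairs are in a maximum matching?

Unit-capacity flow: source→left, listed edges, right→sink; max matching = max flow.
Augmenting path P1→Q1 (+1); matched 1.
Augmenting path P2→Q2 (+1); matched 2.
Augmenting path P6→Q3 (+1); matched 3.
Augmenting path P4→Q1→P1→Q5 (+1); matched 4.
No augmenting path remains; maximum matching = 4.
König certificate: {P1, P6, Q1, Q2} is a vertex cover of size 4 (every listed pair touches it), so no matching can be larger.

4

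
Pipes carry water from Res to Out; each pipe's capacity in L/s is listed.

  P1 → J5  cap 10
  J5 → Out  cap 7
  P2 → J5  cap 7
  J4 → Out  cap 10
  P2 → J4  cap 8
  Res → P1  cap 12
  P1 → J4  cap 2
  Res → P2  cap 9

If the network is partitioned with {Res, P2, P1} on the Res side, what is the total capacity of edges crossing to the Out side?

Edges leaving {Res, P2, P1}: P2→J5 (7), P2→J4 (8), P1→J5 (10), P1→J4 (2).
Cut capacity = 7 + 8 + 10 + 2 = 27.

27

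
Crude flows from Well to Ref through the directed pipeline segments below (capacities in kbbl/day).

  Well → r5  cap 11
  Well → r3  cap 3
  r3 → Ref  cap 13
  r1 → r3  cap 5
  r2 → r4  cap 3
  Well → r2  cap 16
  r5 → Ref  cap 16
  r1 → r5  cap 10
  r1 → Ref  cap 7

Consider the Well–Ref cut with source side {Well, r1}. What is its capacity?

Edges leaving {Well, r1}: Well→r2 (16), Well→r3 (3), Well→r5 (11), r1→r3 (5), r1→r5 (10), r1→Ref (7).
Cut capacity = 16 + 3 + 11 + 5 + 10 + 7 = 52.

52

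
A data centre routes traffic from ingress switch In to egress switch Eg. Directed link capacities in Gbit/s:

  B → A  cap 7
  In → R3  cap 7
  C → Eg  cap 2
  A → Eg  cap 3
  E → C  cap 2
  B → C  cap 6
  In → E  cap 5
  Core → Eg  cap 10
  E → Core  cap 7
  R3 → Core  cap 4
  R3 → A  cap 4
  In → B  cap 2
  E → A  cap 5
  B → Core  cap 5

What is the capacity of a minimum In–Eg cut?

14

Augment In→E→A→Eg: bottleneck 3, flow now 3.
Augment In→E→C→Eg: bottleneck 2, flow now 5.
Augment In→B→Core→Eg: bottleneck 2, flow now 7.
Augment In→R3→Core→Eg: bottleneck 4, flow now 11.
Augment In→R3→A→E→Core→Eg: bottleneck 3, flow now 14. (uses reverse residual edge)
No augmenting path remains; maximum flow = 14.
By max-flow min-cut, the minimum cut capacity equals the max flow.
In the residual graph, reachable from In: {In}.
Min-cut edges: In→E (5), In→B (2), In→R3 (7); capacity 5 + 2 + 7 = 14.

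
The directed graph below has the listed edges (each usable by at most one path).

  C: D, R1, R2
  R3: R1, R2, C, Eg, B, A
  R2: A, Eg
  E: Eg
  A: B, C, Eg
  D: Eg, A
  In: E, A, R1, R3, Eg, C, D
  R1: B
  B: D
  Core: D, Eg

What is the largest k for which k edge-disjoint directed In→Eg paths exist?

Assign every edge capacity 1; by Menger, the answer equals the max flow.
Path In→Eg (+1); total 1.
Path In→R3→Eg (+1); total 2.
Path In→E→Eg (+1); total 3.
Path In→A→Eg (+1); total 4.
Path In→D→Eg (+1); total 5.
Path In→C→R2→Eg (+1); total 6.
No residual In→Eg path; max flow = 6.
Certifying cut of size 6: {A→Eg, C→R2, D→Eg, In→E, In→Eg, In→R3}.

6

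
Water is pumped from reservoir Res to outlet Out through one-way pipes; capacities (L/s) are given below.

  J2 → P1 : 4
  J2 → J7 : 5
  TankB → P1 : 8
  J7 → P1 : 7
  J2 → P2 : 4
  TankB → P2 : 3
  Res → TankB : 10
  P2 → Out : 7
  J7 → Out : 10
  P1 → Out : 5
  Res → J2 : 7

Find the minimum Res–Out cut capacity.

Augment Res→J2→P1→Out: bottleneck 4, flow now 4.
Augment Res→J2→P2→Out: bottleneck 3, flow now 7.
Augment Res→TankB→P1→Out: bottleneck 1, flow now 8.
Augment Res→TankB→P2→Out: bottleneck 3, flow now 11.
Augment Res→TankB→P1→J2→P2→Out: bottleneck 1, flow now 12. (uses reverse residual edge)
Augment Res→TankB→P1→J2→J7→Out: bottleneck 3, flow now 15. (uses reverse residual edge)
No augmenting path remains; maximum flow = 15.
By max-flow min-cut, the minimum cut capacity equals the max flow.
In the residual graph, reachable from Res: {Res, TankB, P1}.
Min-cut edges: Res→J2 (7), TankB→P2 (3), P1→Out (5); capacity 7 + 3 + 5 = 15.

15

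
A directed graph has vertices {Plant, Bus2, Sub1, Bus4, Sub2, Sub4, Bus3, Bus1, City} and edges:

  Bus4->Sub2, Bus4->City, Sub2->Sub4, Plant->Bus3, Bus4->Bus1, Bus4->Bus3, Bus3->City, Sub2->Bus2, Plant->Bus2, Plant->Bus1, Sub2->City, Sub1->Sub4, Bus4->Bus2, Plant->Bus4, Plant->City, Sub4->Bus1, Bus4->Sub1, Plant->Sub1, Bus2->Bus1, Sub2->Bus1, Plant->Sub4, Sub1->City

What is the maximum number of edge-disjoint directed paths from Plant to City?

4

Assign every edge capacity 1; by Menger, the answer equals the max flow.
Path Plant→City (+1); total 1.
Path Plant→Sub1→City (+1); total 2.
Path Plant→Bus4→City (+1); total 3.
Path Plant→Bus3→City (+1); total 4.
No residual Plant→City path; max flow = 4.
Certifying cut of size 4: {Plant→Bus3, Plant→Bus4, Plant→City, Plant→Sub1}.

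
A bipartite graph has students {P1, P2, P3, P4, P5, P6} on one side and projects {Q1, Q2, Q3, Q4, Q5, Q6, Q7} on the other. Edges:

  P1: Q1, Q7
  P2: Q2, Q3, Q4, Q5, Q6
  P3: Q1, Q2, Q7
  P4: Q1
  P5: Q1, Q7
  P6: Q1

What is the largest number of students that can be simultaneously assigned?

Unit-capacity flow: source→left, listed edges, right→sink; max matching = max flow.
Augmenting path P1→Q1 (+1); matched 1.
Augmenting path P2→Q2 (+1); matched 2.
Augmenting path P3→Q7 (+1); matched 3.
Augmenting path P5→Q7→P3→Q2→P2→Q3 (+1); matched 4.
No augmenting path remains; maximum matching = 4.
König certificate: {P2, P3, Q1, Q7} is a vertex cover of size 4 (every listed pair touches it), so no matching can be larger.

4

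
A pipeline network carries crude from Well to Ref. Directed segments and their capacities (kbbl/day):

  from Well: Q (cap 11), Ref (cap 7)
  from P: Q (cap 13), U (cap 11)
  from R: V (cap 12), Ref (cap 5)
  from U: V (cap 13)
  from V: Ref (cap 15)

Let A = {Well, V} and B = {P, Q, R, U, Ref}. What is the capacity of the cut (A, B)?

33

Edges leaving {Well, V}: Well→Q (11), Well→Ref (7), V→Ref (15).
Cut capacity = 11 + 7 + 15 = 33.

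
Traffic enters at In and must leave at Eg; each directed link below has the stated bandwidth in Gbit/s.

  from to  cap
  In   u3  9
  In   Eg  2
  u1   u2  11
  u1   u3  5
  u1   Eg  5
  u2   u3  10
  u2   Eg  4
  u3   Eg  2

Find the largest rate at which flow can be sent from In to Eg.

Augment In→Eg: bottleneck 2, flow now 2.
Augment In→u3→Eg: bottleneck 2, flow now 4.
No augmenting path remains; maximum flow = 4.
In the residual graph, reachable from In: {In, u3}.
Min-cut edges: In→Eg (2), u3→Eg (2); capacity 2 + 2 = 4.
This cut is saturated, so no flow can exceed 4.

4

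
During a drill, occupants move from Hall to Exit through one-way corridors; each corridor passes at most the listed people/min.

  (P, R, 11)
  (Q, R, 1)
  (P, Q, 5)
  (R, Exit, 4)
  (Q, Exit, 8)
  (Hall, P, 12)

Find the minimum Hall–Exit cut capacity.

9

Augment Hall→P→Q→Exit: bottleneck 5, flow now 5.
Augment Hall→P→R→Exit: bottleneck 4, flow now 9.
No augmenting path remains; maximum flow = 9.
By max-flow min-cut, the minimum cut capacity equals the max flow.
In the residual graph, reachable from Hall: {Hall, P, R}.
Min-cut edges: P→Q (5), R→Exit (4); capacity 5 + 4 = 9.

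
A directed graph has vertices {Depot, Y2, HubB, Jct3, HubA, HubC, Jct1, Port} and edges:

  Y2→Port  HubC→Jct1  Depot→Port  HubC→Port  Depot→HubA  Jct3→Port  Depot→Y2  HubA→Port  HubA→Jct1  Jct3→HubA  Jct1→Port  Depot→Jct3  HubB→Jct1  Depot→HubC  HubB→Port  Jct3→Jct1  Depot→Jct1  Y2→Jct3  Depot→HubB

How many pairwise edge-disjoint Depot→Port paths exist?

Assign every edge capacity 1; by Menger, the answer equals the max flow.
Path Depot→Port (+1); total 1.
Path Depot→Y2→Port (+1); total 2.
Path Depot→HubB→Port (+1); total 3.
Path Depot→Jct3→Port (+1); total 4.
Path Depot→HubA→Port (+1); total 5.
Path Depot→HubC→Port (+1); total 6.
Path Depot→Jct1→Port (+1); total 7.
No residual Depot→Port path; max flow = 7.
Certifying cut of size 7: {Depot→HubA, Depot→HubB, Depot→HubC, Depot→Jct1, Depot→Jct3, Depot→Port, Depot→Y2}.

7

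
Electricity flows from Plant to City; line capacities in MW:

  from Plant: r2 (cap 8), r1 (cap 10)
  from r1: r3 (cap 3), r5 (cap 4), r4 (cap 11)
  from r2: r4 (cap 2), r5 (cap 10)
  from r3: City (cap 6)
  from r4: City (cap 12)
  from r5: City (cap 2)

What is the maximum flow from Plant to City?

Augment Plant→r1→r3→City: bottleneck 3, flow now 3.
Augment Plant→r1→r4→City: bottleneck 7, flow now 10.
Augment Plant→r2→r4→City: bottleneck 2, flow now 12.
Augment Plant→r2→r5→City: bottleneck 2, flow now 14.
No augmenting path remains; maximum flow = 14.
In the residual graph, reachable from Plant: {Plant, r2, r5}.
Min-cut edges: Plant→r1 (10), r2→r4 (2), r5→City (2); capacity 10 + 2 + 2 = 14.
This cut is saturated, so no flow can exceed 14.

14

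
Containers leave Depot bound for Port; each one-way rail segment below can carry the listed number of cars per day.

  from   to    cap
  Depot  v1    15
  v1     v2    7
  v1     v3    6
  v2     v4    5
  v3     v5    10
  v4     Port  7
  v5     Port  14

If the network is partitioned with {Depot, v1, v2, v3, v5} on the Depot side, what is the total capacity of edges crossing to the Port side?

19

Edges leaving {Depot, v1, v2, v3, v5}: v2→v4 (5), v5→Port (14).
Cut capacity = 5 + 14 = 19.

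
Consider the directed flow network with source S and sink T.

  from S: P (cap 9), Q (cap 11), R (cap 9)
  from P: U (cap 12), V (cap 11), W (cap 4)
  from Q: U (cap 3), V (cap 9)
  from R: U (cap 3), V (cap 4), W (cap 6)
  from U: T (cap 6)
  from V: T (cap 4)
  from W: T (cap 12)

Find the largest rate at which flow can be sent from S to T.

Augment S→P→U→T: bottleneck 6, flow now 6.
Augment S→P→V→T: bottleneck 3, flow now 9.
Augment S→Q→V→T: bottleneck 1, flow now 10.
Augment S→R→W→T: bottleneck 6, flow now 16.
Augment S→Q→U→P→W→T: bottleneck 3, flow now 19. (uses reverse residual edge)
Augment S→Q→V→P→W→T: bottleneck 1, flow now 20. (uses reverse residual edge)
No augmenting path remains; maximum flow = 20.
In the residual graph, reachable from S: {S, P, Q, R, U, V}.
Min-cut edges: P→W (4), R→W (6), U→T (6), V→T (4); capacity 4 + 6 + 6 + 4 = 20.
This cut is saturated, so no flow can exceed 20.

20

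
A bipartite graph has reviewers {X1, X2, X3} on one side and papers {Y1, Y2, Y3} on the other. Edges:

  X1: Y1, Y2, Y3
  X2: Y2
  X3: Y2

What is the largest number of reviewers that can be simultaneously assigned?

2

Unit-capacity flow: source→left, listed edges, right→sink; max matching = max flow.
Augmenting path X1→Y1 (+1); matched 1.
Augmenting path X2→Y2 (+1); matched 2.
No augmenting path remains; maximum matching = 2.
König certificate: {X1, Y2} is a vertex cover of size 2 (every listed pair touches it), so no matching can be larger.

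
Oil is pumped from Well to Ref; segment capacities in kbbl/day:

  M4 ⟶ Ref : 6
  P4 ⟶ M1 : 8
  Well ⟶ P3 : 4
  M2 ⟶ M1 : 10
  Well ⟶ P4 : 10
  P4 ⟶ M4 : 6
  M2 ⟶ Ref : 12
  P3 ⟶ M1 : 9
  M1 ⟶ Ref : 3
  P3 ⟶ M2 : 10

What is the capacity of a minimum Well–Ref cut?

13

Augment Well→P3→M2→Ref: bottleneck 4, flow now 4.
Augment Well→P4→M4→Ref: bottleneck 6, flow now 10.
Augment Well→P4→M1→Ref: bottleneck 3, flow now 13.
No augmenting path remains; maximum flow = 13.
By max-flow min-cut, the minimum cut capacity equals the max flow.
In the residual graph, reachable from Well: {Well, P4, M1}.
Min-cut edges: Well→P3 (4), P4→M4 (6), M1→Ref (3); capacity 4 + 6 + 3 = 13.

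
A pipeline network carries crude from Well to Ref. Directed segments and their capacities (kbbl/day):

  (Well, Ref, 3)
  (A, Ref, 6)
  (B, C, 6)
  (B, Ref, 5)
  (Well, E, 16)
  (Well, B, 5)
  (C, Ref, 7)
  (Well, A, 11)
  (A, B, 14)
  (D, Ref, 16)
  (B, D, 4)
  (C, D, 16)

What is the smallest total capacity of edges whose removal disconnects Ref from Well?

Augment Well→Ref: bottleneck 3, flow now 3.
Augment Well→A→Ref: bottleneck 6, flow now 9.
Augment Well→B→Ref: bottleneck 5, flow now 14.
Augment Well→A→B→C→Ref: bottleneck 5, flow now 19.
No augmenting path remains; maximum flow = 19.
By max-flow min-cut, the minimum cut capacity equals the max flow.
In the residual graph, reachable from Well: {Well, E}.
Min-cut edges: Well→A (11), Well→B (5), Well→Ref (3); capacity 11 + 5 + 3 = 19.

19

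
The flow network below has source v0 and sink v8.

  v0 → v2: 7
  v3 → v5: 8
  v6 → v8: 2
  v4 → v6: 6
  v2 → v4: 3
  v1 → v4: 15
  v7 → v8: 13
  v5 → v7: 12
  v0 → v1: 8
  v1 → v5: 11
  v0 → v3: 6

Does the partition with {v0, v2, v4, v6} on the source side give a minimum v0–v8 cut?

Given cut capacity: 8 + 6 + 2 = 16.
Augment v0→v1→v4→v6→v8: bottleneck 2, flow now 2.
Augment v0→v1→v5→v7→v8: bottleneck 6, flow now 8.
Augment v0→v3→v5→v7→v8: bottleneck 6, flow now 14.
No augmenting path remains; maximum flow = 14.
In the residual graph, reachable from v0: {v0, v1, v2, v3, v4, v5, v6}.
Min-cut edges: v5→v7 (12), v6→v8 (2); capacity 12 + 2 = 14.
Cut capacity 16 exceeds the max flow 14, so it is not minimum.

No — its capacity is 16, but the minimum cut has capacity 14.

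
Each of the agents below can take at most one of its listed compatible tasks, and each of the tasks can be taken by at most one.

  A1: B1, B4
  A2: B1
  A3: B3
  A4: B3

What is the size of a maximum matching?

3

Unit-capacity flow: source→left, listed edges, right→sink; max matching = max flow.
Augmenting path A1→B1 (+1); matched 1.
Augmenting path A3→B3 (+1); matched 2.
Augmenting path A2→B1→A1→B4 (+1); matched 3.
No augmenting path remains; maximum matching = 3.
König certificate: {A1, A2, B3} is a vertex cover of size 3 (every listed pair touches it), so no matching can be larger.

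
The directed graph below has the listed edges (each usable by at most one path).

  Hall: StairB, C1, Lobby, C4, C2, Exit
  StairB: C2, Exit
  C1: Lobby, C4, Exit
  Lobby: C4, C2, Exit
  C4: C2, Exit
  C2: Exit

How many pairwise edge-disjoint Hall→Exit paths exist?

6

Assign every edge capacity 1; by Menger, the answer equals the max flow.
Path Hall→Exit (+1); total 1.
Path Hall→StairB→Exit (+1); total 2.
Path Hall→C1→Exit (+1); total 3.
Path Hall→Lobby→Exit (+1); total 4.
Path Hall→C4→Exit (+1); total 5.
Path Hall→C2→Exit (+1); total 6.
No residual Hall→Exit path; max flow = 6.
Certifying cut of size 6: {Hall→C1, Hall→C2, Hall→C4, Hall→Exit, Hall→Lobby, Hall→StairB}.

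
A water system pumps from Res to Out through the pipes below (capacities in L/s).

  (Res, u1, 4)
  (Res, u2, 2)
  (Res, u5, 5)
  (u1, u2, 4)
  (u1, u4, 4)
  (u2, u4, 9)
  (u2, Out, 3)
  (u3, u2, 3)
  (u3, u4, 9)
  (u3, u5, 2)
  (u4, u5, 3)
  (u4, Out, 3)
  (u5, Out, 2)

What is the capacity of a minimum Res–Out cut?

8

Augment Res→u2→Out: bottleneck 2, flow now 2.
Augment Res→u5→Out: bottleneck 2, flow now 4.
Augment Res→u1→u2→Out: bottleneck 1, flow now 5.
Augment Res→u1→u4→Out: bottleneck 3, flow now 8.
No augmenting path remains; maximum flow = 8.
By max-flow min-cut, the minimum cut capacity equals the max flow.
In the residual graph, reachable from Res: {Res, u5}.
Min-cut edges: Res→u1 (4), Res→u2 (2), u5→Out (2); capacity 4 + 2 + 2 = 8.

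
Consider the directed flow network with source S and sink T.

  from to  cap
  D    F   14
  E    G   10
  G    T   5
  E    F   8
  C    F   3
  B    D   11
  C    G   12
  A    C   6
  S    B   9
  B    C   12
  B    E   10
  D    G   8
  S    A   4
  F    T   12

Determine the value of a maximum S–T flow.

13

Augment S→A→C→F→T: bottleneck 3, flow now 3.
Augment S→A→C→G→T: bottleneck 1, flow now 4.
Augment S→B→C→G→T: bottleneck 4, flow now 8.
Augment S→B→D→F→T: bottleneck 5, flow now 13.
No augmenting path remains; maximum flow = 13.
In the residual graph, reachable from S: {S}.
Min-cut edges: S→A (4), S→B (9); capacity 4 + 9 = 13.
This cut is saturated, so no flow can exceed 13.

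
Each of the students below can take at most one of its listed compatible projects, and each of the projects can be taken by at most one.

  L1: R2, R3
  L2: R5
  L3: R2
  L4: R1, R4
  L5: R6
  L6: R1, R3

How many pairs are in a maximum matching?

6

Unit-capacity flow: source→left, listed edges, right→sink; max matching = max flow.
Augmenting path L1→R2 (+1); matched 1.
Augmenting path L2→R5 (+1); matched 2.
Augmenting path L4→R1 (+1); matched 3.
Augmenting path L5→R6 (+1); matched 4.
Augmenting path L6→R3 (+1); matched 5.
Augmenting path L3→R2→L1→R3→L6→R1→L4→R4 (+1); matched 6.
No augmenting path remains; maximum matching = 6.
König certificate: {L1, L2, L3, L4, L5, L6} is a vertex cover of size 6 (every listed pair touches it), so no matching can be larger.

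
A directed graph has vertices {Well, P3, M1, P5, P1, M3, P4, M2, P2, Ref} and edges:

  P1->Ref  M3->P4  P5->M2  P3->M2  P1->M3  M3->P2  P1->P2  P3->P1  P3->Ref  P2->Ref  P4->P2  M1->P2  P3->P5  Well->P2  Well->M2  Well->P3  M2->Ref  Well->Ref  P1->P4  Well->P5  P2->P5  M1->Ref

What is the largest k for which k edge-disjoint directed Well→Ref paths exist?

Assign every edge capacity 1; by Menger, the answer equals the max flow.
Path Well→Ref (+1); total 1.
Path Well→P3→Ref (+1); total 2.
Path Well→M2→Ref (+1); total 3.
Path Well→P2→Ref (+1); total 4.
No residual Well→Ref path; max flow = 4.
Certifying cut of size 4: {M2→Ref, Well→P2, Well→P3, Well→Ref}.

4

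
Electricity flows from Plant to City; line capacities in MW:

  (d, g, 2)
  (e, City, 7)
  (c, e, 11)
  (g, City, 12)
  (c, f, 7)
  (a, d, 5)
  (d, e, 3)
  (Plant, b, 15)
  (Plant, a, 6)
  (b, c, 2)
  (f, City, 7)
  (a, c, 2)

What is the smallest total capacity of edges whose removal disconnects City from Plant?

Augment Plant→a→c→e→City: bottleneck 2, flow now 2.
Augment Plant→a→d→e→City: bottleneck 3, flow now 5.
Augment Plant→a→d→g→City: bottleneck 1, flow now 6.
Augment Plant→b→c→e→City: bottleneck 2, flow now 8.
No augmenting path remains; maximum flow = 8.
By max-flow min-cut, the minimum cut capacity equals the max flow.
In the residual graph, reachable from Plant: {Plant, b}.
Min-cut edges: Plant→a (6), b→c (2); capacity 6 + 2 = 8.

8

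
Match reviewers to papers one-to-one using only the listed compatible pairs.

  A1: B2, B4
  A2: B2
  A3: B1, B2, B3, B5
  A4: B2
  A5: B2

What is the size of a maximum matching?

3

Unit-capacity flow: source→left, listed edges, right→sink; max matching = max flow.
Augmenting path A1→B2 (+1); matched 1.
Augmenting path A3→B1 (+1); matched 2.
Augmenting path A2→B2→A1→B4 (+1); matched 3.
No augmenting path remains; maximum matching = 3.
König certificate: {A1, A3, B2} is a vertex cover of size 3 (every listed pair touches it), so no matching can be larger.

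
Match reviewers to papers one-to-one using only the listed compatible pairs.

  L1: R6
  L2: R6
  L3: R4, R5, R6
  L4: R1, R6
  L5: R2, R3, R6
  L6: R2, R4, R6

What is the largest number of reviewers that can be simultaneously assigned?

5

Unit-capacity flow: source→left, listed edges, right→sink; max matching = max flow.
Augmenting path L1→R6 (+1); matched 1.
Augmenting path L3→R4 (+1); matched 2.
Augmenting path L4→R1 (+1); matched 3.
Augmenting path L5→R2 (+1); matched 4.
Augmenting path L6→R2→L5→R3 (+1); matched 5.
No augmenting path remains; maximum matching = 5.
König certificate: {L3, L4, L5, L6, R6} is a vertex cover of size 5 (every listed pair touches it), so no matching can be larger.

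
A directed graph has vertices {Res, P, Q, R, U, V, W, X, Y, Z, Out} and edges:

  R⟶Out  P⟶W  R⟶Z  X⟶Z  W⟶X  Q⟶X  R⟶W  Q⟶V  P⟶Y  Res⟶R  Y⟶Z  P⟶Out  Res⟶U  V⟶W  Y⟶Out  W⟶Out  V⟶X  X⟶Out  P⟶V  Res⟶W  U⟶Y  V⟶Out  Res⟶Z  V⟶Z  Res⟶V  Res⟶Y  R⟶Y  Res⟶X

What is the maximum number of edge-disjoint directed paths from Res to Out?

Assign every edge capacity 1; by Menger, the answer equals the max flow.
Path Res→R→Out (+1); total 1.
Path Res→V→Out (+1); total 2.
Path Res→W→Out (+1); total 3.
Path Res→X→Out (+1); total 4.
Path Res→Y→Out (+1); total 5.
No residual Res→Out path; max flow = 5.
Certifying cut of size 5: {Res→R, Res→V, Res→W, Res→X, Y→Out}.

5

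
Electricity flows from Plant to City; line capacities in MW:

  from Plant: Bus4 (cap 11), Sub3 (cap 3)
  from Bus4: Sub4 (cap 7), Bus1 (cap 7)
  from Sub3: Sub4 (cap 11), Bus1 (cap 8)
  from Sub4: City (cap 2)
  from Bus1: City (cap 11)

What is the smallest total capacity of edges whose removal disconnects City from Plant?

Augment Plant→Bus4→Sub4→City: bottleneck 2, flow now 2.
Augment Plant→Bus4→Bus1→City: bottleneck 7, flow now 9.
Augment Plant→Sub3→Bus1→City: bottleneck 3, flow now 12.
No augmenting path remains; maximum flow = 12.
By max-flow min-cut, the minimum cut capacity equals the max flow.
In the residual graph, reachable from Plant: {Plant, Bus4, Sub4}.
Min-cut edges: Plant→Sub3 (3), Bus4→Bus1 (7), Sub4→City (2); capacity 3 + 7 + 2 = 12.

12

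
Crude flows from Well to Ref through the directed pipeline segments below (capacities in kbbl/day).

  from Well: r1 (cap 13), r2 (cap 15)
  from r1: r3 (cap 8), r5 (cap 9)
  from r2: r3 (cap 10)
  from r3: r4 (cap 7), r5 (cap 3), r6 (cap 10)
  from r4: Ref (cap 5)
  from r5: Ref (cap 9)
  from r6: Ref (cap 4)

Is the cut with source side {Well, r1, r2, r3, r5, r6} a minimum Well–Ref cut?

No — its capacity is 20, but the minimum cut has capacity 18.

Given cut capacity: 7 + 9 + 4 = 20.
Augment Well→r1→r5→Ref: bottleneck 9, flow now 9.
Augment Well→r1→r3→r4→Ref: bottleneck 4, flow now 13.
Augment Well→r2→r3→r4→Ref: bottleneck 1, flow now 14.
Augment Well→r2→r3→r6→Ref: bottleneck 4, flow now 18.
No augmenting path remains; maximum flow = 18.
In the residual graph, reachable from Well: {Well, r1, r2, r3, r4, r5, r6}.
Min-cut edges: r4→Ref (5), r5→Ref (9), r6→Ref (4); capacity 5 + 9 + 4 = 18.
Cut capacity 20 exceeds the max flow 18, so it is not minimum.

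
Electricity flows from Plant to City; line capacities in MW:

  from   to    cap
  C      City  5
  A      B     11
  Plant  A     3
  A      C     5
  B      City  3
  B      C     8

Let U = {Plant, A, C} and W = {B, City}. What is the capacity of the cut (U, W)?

Edges leaving {Plant, A, C}: A→B (11), C→City (5).
Cut capacity = 11 + 5 = 16.

16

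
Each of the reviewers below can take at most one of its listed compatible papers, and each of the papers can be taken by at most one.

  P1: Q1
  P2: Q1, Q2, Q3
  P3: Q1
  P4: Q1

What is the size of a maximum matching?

Unit-capacity flow: source→left, listed edges, right→sink; max matching = max flow.
Augmenting path P1→Q1 (+1); matched 1.
Augmenting path P2→Q2 (+1); matched 2.
No augmenting path remains; maximum matching = 2.
König certificate: {P2, Q1} is a vertex cover of size 2 (every listed pair touches it), so no matching can be larger.

2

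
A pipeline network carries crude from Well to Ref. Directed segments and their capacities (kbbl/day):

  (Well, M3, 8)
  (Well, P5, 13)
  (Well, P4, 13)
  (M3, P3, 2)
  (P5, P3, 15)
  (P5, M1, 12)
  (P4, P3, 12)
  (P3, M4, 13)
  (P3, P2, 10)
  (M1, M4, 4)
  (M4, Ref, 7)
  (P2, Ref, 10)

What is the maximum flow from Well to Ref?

17

Augment Well→M3→P3→M4→Ref: bottleneck 2, flow now 2.
Augment Well→P5→P3→M4→Ref: bottleneck 5, flow now 7.
Augment Well→P5→P3→P2→Ref: bottleneck 8, flow now 15.
Augment Well→P4→P3→P2→Ref: bottleneck 2, flow now 17.
No augmenting path remains; maximum flow = 17.
In the residual graph, reachable from Well: {Well, M3, P5, P4, P3, M1, M4}.
Min-cut edges: P3→P2 (10), M4→Ref (7); capacity 10 + 7 = 17.
This cut is saturated, so no flow can exceed 17.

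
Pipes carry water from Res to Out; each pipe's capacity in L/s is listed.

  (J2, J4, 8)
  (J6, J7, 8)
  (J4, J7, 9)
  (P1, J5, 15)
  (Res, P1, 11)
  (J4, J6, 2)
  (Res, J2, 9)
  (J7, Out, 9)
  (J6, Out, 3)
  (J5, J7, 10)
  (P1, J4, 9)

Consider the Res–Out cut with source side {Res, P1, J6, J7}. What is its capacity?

45

Edges leaving {Res, P1, J6, J7}: Res→J2 (9), P1→J5 (15), P1→J4 (9), J6→Out (3), J7→Out (9).
Cut capacity = 9 + 15 + 9 + 3 + 9 = 45.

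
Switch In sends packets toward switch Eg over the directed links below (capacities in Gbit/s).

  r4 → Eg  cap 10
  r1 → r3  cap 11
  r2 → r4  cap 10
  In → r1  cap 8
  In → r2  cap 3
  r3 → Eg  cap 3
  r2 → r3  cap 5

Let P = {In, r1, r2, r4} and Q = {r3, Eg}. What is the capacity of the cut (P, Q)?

26

Edges leaving {In, r1, r2, r4}: r1→r3 (11), r2→r3 (5), r4→Eg (10).
Cut capacity = 11 + 5 + 10 = 26.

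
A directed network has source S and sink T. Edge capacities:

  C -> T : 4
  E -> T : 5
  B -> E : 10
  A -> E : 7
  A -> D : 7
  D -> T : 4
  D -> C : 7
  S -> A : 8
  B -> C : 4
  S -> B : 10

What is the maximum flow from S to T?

Augment S→A→D→T: bottleneck 4, flow now 4.
Augment S→A→E→T: bottleneck 4, flow now 8.
Augment S→B→C→T: bottleneck 4, flow now 12.
Augment S→B→E→T: bottleneck 1, flow now 13.
No augmenting path remains; maximum flow = 13.
In the residual graph, reachable from S: {S, A, B, C, D, E}.
Min-cut edges: C→T (4), D→T (4), E→T (5); capacity 4 + 4 + 5 = 13.
This cut is saturated, so no flow can exceed 13.

13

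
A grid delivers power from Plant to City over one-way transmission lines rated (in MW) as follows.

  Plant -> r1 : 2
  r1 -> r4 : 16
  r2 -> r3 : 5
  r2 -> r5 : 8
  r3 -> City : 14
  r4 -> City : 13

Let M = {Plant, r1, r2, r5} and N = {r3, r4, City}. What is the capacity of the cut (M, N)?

Edges leaving {Plant, r1, r2, r5}: r1→r4 (16), r2→r3 (5).
Cut capacity = 16 + 5 = 21.

21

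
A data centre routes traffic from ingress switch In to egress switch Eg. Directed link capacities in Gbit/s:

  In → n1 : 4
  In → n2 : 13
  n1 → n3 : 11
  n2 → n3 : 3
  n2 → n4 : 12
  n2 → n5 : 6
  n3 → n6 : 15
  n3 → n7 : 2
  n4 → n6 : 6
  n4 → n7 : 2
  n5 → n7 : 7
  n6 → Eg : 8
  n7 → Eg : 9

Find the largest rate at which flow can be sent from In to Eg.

17

Augment In→n1→n3→n6→Eg: bottleneck 4, flow now 4.
Augment In→n2→n3→n6→Eg: bottleneck 3, flow now 7.
Augment In→n2→n4→n6→Eg: bottleneck 1, flow now 8.
Augment In→n2→n4→n7→Eg: bottleneck 2, flow now 10.
Augment In→n2→n5→n7→Eg: bottleneck 6, flow now 16.
Augment In→n2→n4→n6→n3→n7→Eg: bottleneck 1, flow now 17. (uses reverse residual edge)
No augmenting path remains; maximum flow = 17.
In the residual graph, reachable from In: {In}.
Min-cut edges: In→n1 (4), In→n2 (13); capacity 4 + 13 = 17.
This cut is saturated, so no flow can exceed 17.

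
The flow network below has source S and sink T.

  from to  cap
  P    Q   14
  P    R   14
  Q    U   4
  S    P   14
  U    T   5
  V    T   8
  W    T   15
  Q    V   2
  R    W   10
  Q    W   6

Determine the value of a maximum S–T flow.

14

Augment S→P→Q→U→T: bottleneck 4, flow now 4.
Augment S→P→Q→V→T: bottleneck 2, flow now 6.
Augment S→P→Q→W→T: bottleneck 6, flow now 12.
Augment S→P→R→W→T: bottleneck 2, flow now 14.
No augmenting path remains; maximum flow = 14.
In the residual graph, reachable from S: {S}.
Min-cut edges: S→P (14); capacity 14 = 14.
This cut is saturated, so no flow can exceed 14.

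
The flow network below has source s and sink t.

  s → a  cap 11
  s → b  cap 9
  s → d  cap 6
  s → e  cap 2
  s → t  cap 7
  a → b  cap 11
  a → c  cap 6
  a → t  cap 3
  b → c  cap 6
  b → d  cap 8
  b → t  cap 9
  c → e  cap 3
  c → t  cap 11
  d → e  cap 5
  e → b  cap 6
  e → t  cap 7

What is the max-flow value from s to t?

Augment s→t: bottleneck 7, flow now 7.
Augment s→a→t: bottleneck 3, flow now 10.
Augment s→b→t: bottleneck 9, flow now 19.
Augment s→e→t: bottleneck 2, flow now 21.
Augment s→a→c→t: bottleneck 6, flow now 27.
Augment s→d→e→t: bottleneck 5, flow now 32.
Augment s→a→b→c→t: bottleneck 2, flow now 34.
No augmenting path remains; maximum flow = 34.
In the residual graph, reachable from s: {s, d}.
Min-cut edges: s→a (11), s→b (9), s→e (2), s→t (7), d→e (5); capacity 11 + 9 + 2 + 7 + 5 = 34.
This cut is saturated, so no flow can exceed 34.

34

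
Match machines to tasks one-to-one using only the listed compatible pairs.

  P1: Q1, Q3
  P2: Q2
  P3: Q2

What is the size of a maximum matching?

Unit-capacity flow: source→left, listed edges, right→sink; max matching = max flow.
Augmenting path P1→Q1 (+1); matched 1.
Augmenting path P2→Q2 (+1); matched 2.
No augmenting path remains; maximum matching = 2.
König certificate: {P1, Q2} is a vertex cover of size 2 (every listed pair touches it), so no matching can be larger.

2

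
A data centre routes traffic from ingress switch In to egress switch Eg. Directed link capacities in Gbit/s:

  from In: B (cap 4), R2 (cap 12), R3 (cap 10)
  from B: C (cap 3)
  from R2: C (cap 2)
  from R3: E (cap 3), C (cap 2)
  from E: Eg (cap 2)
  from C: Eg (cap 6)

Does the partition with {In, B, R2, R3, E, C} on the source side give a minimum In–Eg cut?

Given cut capacity: 2 + 6 = 8.
Augment In→B→C→Eg: bottleneck 3, flow now 3.
Augment In→R2→C→Eg: bottleneck 2, flow now 5.
Augment In→R3→E→Eg: bottleneck 2, flow now 7.
Augment In→R3→C→Eg: bottleneck 1, flow now 8.
No augmenting path remains; maximum flow = 8.
Cut capacity 8 equals the max flow, so it is a minimum cut.

Yes — it is a minimum cut (capacity 8).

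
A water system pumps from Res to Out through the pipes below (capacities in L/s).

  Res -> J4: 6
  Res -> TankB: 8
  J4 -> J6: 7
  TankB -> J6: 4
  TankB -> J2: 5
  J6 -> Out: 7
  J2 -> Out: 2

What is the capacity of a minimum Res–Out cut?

Augment Res→J4→J6→Out: bottleneck 6, flow now 6.
Augment Res→TankB→J6→Out: bottleneck 1, flow now 7.
Augment Res→TankB→J2→Out: bottleneck 2, flow now 9.
No augmenting path remains; maximum flow = 9.
By max-flow min-cut, the minimum cut capacity equals the max flow.
In the residual graph, reachable from Res: {Res, J4, TankB, J6, J2}.
Min-cut edges: J6→Out (7), J2→Out (2); capacity 7 + 2 = 9.

9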